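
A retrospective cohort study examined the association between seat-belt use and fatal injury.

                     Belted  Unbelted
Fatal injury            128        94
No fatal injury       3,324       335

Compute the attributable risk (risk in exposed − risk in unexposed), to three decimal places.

Reading the table with exposure as columns: a = 128 (Belted, case), b = 3324 (Belted, non-case), c = 94 (Unbelted, case), d = 335.
Risk in exposed = 128/3452 = 0.037080; risk in unexposed = 94/429 = 0.219114.
Risk difference = 0.037080 − 0.219114 = -0.182034

-0.182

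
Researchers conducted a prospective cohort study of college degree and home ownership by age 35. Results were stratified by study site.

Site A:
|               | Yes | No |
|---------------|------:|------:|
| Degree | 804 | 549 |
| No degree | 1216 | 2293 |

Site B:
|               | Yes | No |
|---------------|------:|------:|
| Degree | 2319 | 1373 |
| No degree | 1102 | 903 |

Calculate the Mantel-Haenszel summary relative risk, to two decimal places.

1.33

RR_MH = Σ(aᵢ·n₀ᵢ/nᵢ) / Σ(cᵢ·n₁ᵢ/nᵢ), with n₁ᵢ = aᵢ+bᵢ (exposed), n₀ᵢ = cᵢ+dᵢ (unexposed), nᵢ = n₁ᵢ+n₀ᵢ.
Stratum 1 (Site A): n₁ = 1353, n₀ = 3509, n = 4862; a·n₀/n = 804·3509/4862 = 580.2624; c·n₁/n = 1216·1353/4862 = 338.3891
Stratum 2 (Site B): n₁ = 3692, n₀ = 2005, n = 5697; a·n₀/n = 2319·2005/5697 = 816.1480; c·n₁/n = 1102·3692/5697 = 714.1625
RR_MH = (580.2624 + 816.1480) / (338.3891 + 714.1625) = 1396.4104 / 1052.5517 = 1.32669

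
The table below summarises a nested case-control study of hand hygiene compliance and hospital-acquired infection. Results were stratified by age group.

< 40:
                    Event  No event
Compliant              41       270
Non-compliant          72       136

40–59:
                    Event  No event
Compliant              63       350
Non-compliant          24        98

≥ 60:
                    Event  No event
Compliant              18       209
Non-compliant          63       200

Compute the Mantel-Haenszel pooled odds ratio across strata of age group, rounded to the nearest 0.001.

0.370

OR_MH = Σ(aᵢdᵢ/nᵢ) / Σ(bᵢcᵢ/nᵢ), where nᵢ is the stratum total.
Stratum 1 (< 40): n = 519; a·d/n = 41·136/519 = 10.7437; b·c/n = 270·72/519 = 37.4566
Stratum 2 (40–59): n = 535; a·d/n = 63·98/535 = 11.5402; b·c/n = 350·24/535 = 15.7009
Stratum 3 (≥ 60): n = 490; a·d/n = 18·200/490 = 7.3469; b·c/n = 209·63/490 = 26.8714
OR_MH = (10.7437 + 11.5402 + 7.3469) / (37.4566 + 15.7009 + 26.8714) = 29.6309 / 80.0290 = 0.37025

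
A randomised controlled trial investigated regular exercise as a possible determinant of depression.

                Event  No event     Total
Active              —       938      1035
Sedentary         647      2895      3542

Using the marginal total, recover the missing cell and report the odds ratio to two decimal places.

0.46

The missing cell is in the exposed row: 1035 − 938 = 97.
So a = 97, b = 938, c = 647, d = 2895.
OR = (a·d)/(b·c) = (97 × 2895) / (938 × 647) = 280815 / 606886 = 0.46271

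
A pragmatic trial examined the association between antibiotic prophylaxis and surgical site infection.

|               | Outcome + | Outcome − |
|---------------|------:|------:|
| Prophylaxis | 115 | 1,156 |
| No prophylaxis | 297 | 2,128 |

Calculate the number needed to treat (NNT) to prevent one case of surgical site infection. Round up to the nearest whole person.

32

Risk in treated group = 115/1271 = 0.09048; risk in control = 297/2425 = 0.12247.
Absolute risk reduction = 0.12247 − 0.09048 = 0.03199
NNT = 1 / ARR = 1 / 0.03199 = 31.256 → round up → 32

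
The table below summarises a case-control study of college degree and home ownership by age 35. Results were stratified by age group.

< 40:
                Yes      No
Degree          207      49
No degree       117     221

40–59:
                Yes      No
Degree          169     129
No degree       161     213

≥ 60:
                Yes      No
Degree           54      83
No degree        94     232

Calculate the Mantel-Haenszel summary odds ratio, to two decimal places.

OR_MH = Σ(aᵢdᵢ/nᵢ) / Σ(bᵢcᵢ/nᵢ), where nᵢ is the stratum total.
Stratum 1 (< 40): n = 594; a·d/n = 207·221/594 = 77.0152; b·c/n = 49·117/594 = 9.6515
Stratum 2 (40–59): n = 672; a·d/n = 169·213/672 = 53.5670; b·c/n = 129·161/672 = 30.9062
Stratum 3 (≥ 60): n = 463; a·d/n = 54·232/463 = 27.0583; b·c/n = 83·94/463 = 16.8510
OR_MH = (77.0152 + 53.5670 + 27.0583) / (9.6515 + 30.9062 + 16.8510) = 157.6404 / 57.4087 = 2.74593

2.75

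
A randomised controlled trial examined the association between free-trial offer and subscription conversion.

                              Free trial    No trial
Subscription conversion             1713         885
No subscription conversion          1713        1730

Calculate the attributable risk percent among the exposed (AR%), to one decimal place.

32.3

Reading the table with exposure as columns: a = 1713 (Free trial, case), b = 1713 (Free trial, non-case), c = 885 (No trial, case), d = 1730.
Risk in exposed = 1713/3426 = 0.50000; risk in unexposed = 885/2615 = 0.33843.
RR = 0.50000/0.33843 = 1.47740
AR% = (RR − 1)/RR × 100 = (1.47740 − 1)/1.47740 × 100 = 32.3136%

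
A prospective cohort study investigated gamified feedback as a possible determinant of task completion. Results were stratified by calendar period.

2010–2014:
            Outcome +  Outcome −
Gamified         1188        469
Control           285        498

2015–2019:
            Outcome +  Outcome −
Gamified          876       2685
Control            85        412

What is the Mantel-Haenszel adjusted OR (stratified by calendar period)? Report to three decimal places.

OR_MH = Σ(aᵢdᵢ/nᵢ) / Σ(bᵢcᵢ/nᵢ), where nᵢ is the stratum total.
Stratum 1 (2010–2014): n = 2440; a·d/n = 1188·498/2440 = 242.4689; b·c/n = 469·285/2440 = 54.7807
Stratum 2 (2015–2019): n = 4058; a·d/n = 876·412/4058 = 88.9384; b·c/n = 2685·85/4058 = 56.2408
OR_MH = (242.4689 + 88.9384) / (54.7807 + 56.2408) = 331.4072 / 111.0215 = 2.98507

2.985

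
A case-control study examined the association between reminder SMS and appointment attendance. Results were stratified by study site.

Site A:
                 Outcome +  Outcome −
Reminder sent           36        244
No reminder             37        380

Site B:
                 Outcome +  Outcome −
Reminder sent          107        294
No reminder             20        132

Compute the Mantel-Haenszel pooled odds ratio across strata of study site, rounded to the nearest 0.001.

OR_MH = Σ(aᵢdᵢ/nᵢ) / Σ(bᵢcᵢ/nᵢ), where nᵢ is the stratum total.
Stratum 1 (Site A): n = 697; a·d/n = 36·380/697 = 19.6270; b·c/n = 244·37/697 = 12.9527
Stratum 2 (Site B): n = 553; a·d/n = 107·132/553 = 25.5407; b·c/n = 294·20/553 = 10.6329
OR_MH = (19.6270 + 25.5407) / (12.9527 + 10.6329) = 45.1677 / 23.5856 = 1.91506

1.915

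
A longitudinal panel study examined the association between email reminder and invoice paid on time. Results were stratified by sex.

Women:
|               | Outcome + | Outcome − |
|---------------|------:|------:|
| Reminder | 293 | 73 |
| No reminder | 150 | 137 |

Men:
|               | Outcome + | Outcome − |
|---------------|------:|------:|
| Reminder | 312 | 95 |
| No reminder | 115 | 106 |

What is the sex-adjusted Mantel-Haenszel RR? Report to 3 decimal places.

RR_MH = Σ(aᵢ·n₀ᵢ/nᵢ) / Σ(cᵢ·n₁ᵢ/nᵢ), with n₁ᵢ = aᵢ+bᵢ (exposed), n₀ᵢ = cᵢ+dᵢ (unexposed), nᵢ = n₁ᵢ+n₀ᵢ.
Stratum 1 (Women): n₁ = 366, n₀ = 287, n = 653; a·n₀/n = 293·287/653 = 128.7764; c·n₁/n = 150·366/653 = 84.0735
Stratum 2 (Men): n₁ = 407, n₀ = 221, n = 628; a·n₀/n = 312·221/628 = 109.7962; c·n₁/n = 115·407/628 = 74.5303
RR_MH = (128.7764 + 109.7962) / (84.0735 + 74.5303) = 238.5726 / 158.6038 = 1.50421

1.504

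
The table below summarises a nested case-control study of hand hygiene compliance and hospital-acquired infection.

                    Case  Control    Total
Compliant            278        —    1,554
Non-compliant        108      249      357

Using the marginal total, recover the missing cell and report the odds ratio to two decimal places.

The missing cell is in the exposed row: 1554 − 278 = 1276.
So a = 278, b = 1276, c = 108, d = 249.
OR = (a·d)/(b·c) = (278 × 249) / (1276 × 108) = 69222 / 137808 = 0.50231

0.50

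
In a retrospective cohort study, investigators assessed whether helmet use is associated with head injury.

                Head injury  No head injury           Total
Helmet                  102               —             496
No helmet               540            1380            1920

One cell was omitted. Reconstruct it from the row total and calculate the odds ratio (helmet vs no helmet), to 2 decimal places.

The missing cell is in the exposed row: 496 − 102 = 394.
So a = 102, b = 394, c = 540, d = 1380.
OR = (a·d)/(b·c) = (102 × 1380) / (394 × 540) = 140760 / 212760 = 0.66159

0.66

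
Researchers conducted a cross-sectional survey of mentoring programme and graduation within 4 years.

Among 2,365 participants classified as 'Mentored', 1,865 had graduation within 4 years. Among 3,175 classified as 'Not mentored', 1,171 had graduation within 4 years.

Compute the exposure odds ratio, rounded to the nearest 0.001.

6.383

From the description: a = 1865, b = 500, c = 1171, d = 2004.
OR = (a·d)/(b·c) = (1865 × 2004) / (500 × 1171) = 3737460 / 585500 = 6.38336
The odds of graduation within 4 years are about 6.38 times as high in the mentored group.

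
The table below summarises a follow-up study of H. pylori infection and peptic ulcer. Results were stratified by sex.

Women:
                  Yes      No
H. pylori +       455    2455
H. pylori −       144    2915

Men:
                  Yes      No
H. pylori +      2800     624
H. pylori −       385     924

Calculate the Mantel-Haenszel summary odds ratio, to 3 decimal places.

6.990

OR_MH = Σ(aᵢdᵢ/nᵢ) / Σ(bᵢcᵢ/nᵢ), where nᵢ is the stratum total.
Stratum 1 (Women): n = 5969; a·d/n = 455·2915/5969 = 222.2022; b·c/n = 2455·144/5969 = 59.2260
Stratum 2 (Men): n = 4733; a·d/n = 2800·924/4733 = 546.6300; b·c/n = 624·385/4733 = 50.7585
OR_MH = (222.2022 + 546.6300) / (59.2260 + 50.7585) = 768.8323 / 109.9845 = 6.99037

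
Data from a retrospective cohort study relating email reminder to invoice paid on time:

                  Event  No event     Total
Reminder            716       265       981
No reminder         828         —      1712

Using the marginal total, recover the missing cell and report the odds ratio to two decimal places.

The missing cell is in the unexposed row: 1712 − 828 = 884.
So a = 716, b = 265, c = 828, d = 884.
OR = (a·d)/(b·c) = (716 × 884) / (265 × 828) = 632944 / 219420 = 2.88462

2.88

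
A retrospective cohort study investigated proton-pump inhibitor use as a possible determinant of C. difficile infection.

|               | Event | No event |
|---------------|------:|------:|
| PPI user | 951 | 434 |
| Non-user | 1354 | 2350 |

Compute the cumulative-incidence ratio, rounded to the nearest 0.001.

1.878

Cells: a = 951, b = 434, c = 1354, d = 2350.
Risk in exposed = 951/1385 = 0.68664; risk in unexposed = 1354/3704 = 0.36555.
RR = 0.68664 / 0.36555 = 1.87838
The risk among the exposed is 1.88 times that among the unexposed.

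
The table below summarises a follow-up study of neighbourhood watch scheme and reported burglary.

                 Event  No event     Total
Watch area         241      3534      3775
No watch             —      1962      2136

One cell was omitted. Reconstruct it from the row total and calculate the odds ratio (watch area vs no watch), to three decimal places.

The missing cell is in the unexposed row: 2136 − 1962 = 174.
So a = 241, b = 3534, c = 174, d = 1962.
OR = (a·d)/(b·c) = (241 × 1962) / (3534 × 174) = 472842 / 614916 = 0.76895

0.769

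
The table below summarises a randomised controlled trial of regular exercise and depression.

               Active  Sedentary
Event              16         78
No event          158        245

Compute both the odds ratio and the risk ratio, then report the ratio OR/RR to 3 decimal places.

Reading the table with exposure as columns: a = 16 (Active, case), b = 158 (Active, non-case), c = 78 (Sedentary, case), d = 245.
OR = (16·245)/(158·78) = 3920/12324 = 0.31808
Risk in exposed = 16/174 = 0.09195; risk in unexposed = 78/323 = 0.24149; RR = 0.38078
OR/RR = 0.31808 / 0.38078 = 0.83533
The outcome is not rare, so the OR lies further from 1 than the RR.

0.835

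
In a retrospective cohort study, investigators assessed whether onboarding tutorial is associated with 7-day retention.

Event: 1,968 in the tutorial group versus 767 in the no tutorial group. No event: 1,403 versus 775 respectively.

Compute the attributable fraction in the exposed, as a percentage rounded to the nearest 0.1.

From the description: a = 1968, b = 1403, c = 767, d = 775.
Risk in exposed = 1968/3371 = 0.58380; risk in unexposed = 767/1542 = 0.49741.
RR = 0.58380/0.49741 = 1.17370
AR% = (RR − 1)/RR × 100 = (1.17370 − 1)/1.17370 × 100 = 14.7990%

14.8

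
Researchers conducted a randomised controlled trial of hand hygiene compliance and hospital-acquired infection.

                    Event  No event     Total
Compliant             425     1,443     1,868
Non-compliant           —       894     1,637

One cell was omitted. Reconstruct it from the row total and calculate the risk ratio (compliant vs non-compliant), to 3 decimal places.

The missing cell is in the unexposed row: 1637 − 894 = 743.
So a = 425, b = 1443, c = 743, d = 894.
RR = [a/(a+b)] / [c/(c+d)] = (425/1868) / (743/1637) = 0.22752/0.45388 = 0.50127

0.501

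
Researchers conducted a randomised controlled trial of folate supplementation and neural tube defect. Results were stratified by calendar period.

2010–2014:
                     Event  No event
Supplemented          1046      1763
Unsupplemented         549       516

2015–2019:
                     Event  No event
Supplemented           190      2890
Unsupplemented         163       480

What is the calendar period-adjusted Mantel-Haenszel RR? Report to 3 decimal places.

RR_MH = Σ(aᵢ·n₀ᵢ/nᵢ) / Σ(cᵢ·n₁ᵢ/nᵢ), with n₁ᵢ = aᵢ+bᵢ (exposed), n₀ᵢ = cᵢ+dᵢ (unexposed), nᵢ = n₁ᵢ+n₀ᵢ.
Stratum 1 (2010–2014): n₁ = 2809, n₀ = 1065, n = 3874; a·n₀/n = 1046·1065/3874 = 287.5555; c·n₁/n = 549·2809/3874 = 398.0746
Stratum 2 (2015–2019): n₁ = 3080, n₀ = 643, n = 3723; a·n₀/n = 190·643/3723 = 32.8149; c·n₁/n = 163·3080/3723 = 134.8482
RR_MH = (287.5555 + 32.8149) / (398.0746 + 134.8482) = 320.3704 / 532.9228 = 0.60116

0.601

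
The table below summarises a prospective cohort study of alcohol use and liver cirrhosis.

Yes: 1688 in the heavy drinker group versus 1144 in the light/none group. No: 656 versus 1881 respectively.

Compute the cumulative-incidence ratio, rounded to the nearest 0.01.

From the description: a = 1688, b = 656, c = 1144, d = 1881.
Risk in exposed = 1688/2344 = 0.72014; risk in unexposed = 1144/3025 = 0.37818.
RR = 0.72014 / 0.37818 = 1.90421
The risk among the exposed is 1.90 times that among the unexposed.

1.90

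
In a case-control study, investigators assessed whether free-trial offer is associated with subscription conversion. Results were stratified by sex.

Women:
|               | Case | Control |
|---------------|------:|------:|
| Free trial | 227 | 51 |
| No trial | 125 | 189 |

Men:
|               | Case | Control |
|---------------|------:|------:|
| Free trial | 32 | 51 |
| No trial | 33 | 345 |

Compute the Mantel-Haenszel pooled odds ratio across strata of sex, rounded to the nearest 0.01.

6.69

OR_MH = Σ(aᵢdᵢ/nᵢ) / Σ(bᵢcᵢ/nᵢ), where nᵢ is the stratum total.
Stratum 1 (Women): n = 592; a·d/n = 227·189/592 = 72.4713; b·c/n = 51·125/592 = 10.7686
Stratum 2 (Men): n = 461; a·d/n = 32·345/461 = 23.9479; b·c/n = 51·33/461 = 3.6508
OR_MH = (72.4713 + 23.9479) / (10.7686 + 3.6508) = 96.4192 / 14.4193 = 6.68680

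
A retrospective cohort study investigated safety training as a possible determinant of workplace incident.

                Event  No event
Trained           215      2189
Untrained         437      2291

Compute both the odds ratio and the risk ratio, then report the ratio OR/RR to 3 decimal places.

0.922

Cells: a = 215, b = 2189, c = 437, d = 2291.
OR = (215·2291)/(2189·437) = 492565/956593 = 0.51492
Risk in exposed = 215/2404 = 0.08943; risk in unexposed = 437/2728 = 0.16019; RR = 0.55830
OR/RR = 0.51492 / 0.55830 = 0.92229
The outcome is not rare, so the OR lies further from 1 than the RR.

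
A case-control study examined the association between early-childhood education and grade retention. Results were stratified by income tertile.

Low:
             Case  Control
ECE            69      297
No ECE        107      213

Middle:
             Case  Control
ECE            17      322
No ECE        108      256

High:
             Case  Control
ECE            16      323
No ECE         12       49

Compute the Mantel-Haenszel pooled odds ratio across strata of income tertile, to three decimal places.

OR_MH = Σ(aᵢdᵢ/nᵢ) / Σ(bᵢcᵢ/nᵢ), where nᵢ is the stratum total.
Stratum 1 (Low): n = 686; a·d/n = 69·213/686 = 21.4242; b·c/n = 297·107/686 = 46.3251
Stratum 2 (Middle): n = 703; a·d/n = 17·256/703 = 6.1906; b·c/n = 322·108/703 = 49.4680
Stratum 3 (High): n = 400; a·d/n = 16·49/400 = 1.9600; b·c/n = 323·12/400 = 9.6900
OR_MH = (21.4242 + 6.1906 + 1.9600) / (46.3251 + 49.4680 + 9.6900) = 29.5748 / 105.4831 = 0.28037

0.280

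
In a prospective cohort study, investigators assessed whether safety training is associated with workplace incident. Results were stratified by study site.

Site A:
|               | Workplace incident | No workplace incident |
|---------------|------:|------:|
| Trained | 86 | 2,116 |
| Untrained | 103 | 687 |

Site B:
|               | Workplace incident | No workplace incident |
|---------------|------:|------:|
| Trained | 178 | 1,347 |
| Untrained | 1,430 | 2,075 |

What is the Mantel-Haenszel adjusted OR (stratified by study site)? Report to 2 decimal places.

0.20

OR_MH = Σ(aᵢdᵢ/nᵢ) / Σ(bᵢcᵢ/nᵢ), where nᵢ is the stratum total.
Stratum 1 (Site A): n = 2992; a·d/n = 86·687/2992 = 19.7467; b·c/n = 2116·103/2992 = 72.8436
Stratum 2 (Site B): n = 5030; a·d/n = 178·2075/5030 = 73.4294; b·c/n = 1347·1430/5030 = 382.9443
OR_MH = (19.7467 + 73.4294) / (72.8436 + 382.9443) = 93.1761 / 455.7879 = 0.20443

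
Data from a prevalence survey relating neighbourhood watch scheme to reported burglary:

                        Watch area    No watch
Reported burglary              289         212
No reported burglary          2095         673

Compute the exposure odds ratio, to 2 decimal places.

0.44

Reading the table with exposure as columns: a = 289 (Watch area, case), b = 2095 (Watch area, non-case), c = 212 (No watch, case), d = 673.
OR = (a·d)/(b·c) = (289 × 673) / (2095 × 212) = 194497 / 444140 = 0.43792
Exposure is associated with lower odds of reported burglary (OR = 0.44 < 1).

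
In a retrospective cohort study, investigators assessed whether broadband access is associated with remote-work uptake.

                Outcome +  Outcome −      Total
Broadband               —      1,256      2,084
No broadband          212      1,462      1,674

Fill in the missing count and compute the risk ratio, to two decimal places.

The missing cell is in the exposed row: 2084 − 1256 = 828.
So a = 828, b = 1256, c = 212, d = 1462.
RR = [a/(a+b)] / [c/(c+d)] = (828/2084) / (212/1674) = 0.39731/0.12664 = 3.13727

3.14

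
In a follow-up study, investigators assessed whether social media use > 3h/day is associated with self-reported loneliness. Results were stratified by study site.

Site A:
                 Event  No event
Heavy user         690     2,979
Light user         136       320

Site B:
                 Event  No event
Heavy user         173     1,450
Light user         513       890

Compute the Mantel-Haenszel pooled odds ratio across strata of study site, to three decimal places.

OR_MH = Σ(aᵢdᵢ/nᵢ) / Σ(bᵢcᵢ/nᵢ), where nᵢ is the stratum total.
Stratum 1 (Site A): n = 4125; a·d/n = 690·320/4125 = 53.5273; b·c/n = 2979·136/4125 = 98.2167
Stratum 2 (Site B): n = 3026; a·d/n = 173·890/3026 = 50.8824; b·c/n = 1450·513/3026 = 245.8196
OR_MH = (53.5273 + 50.8824) / (98.2167 + 245.8196) = 104.4096 / 344.0363 = 0.30348

0.303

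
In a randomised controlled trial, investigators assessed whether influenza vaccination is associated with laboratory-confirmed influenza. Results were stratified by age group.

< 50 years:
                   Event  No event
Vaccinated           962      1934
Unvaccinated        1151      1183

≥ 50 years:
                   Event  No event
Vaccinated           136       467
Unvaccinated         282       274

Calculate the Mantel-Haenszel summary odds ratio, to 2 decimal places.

OR_MH = Σ(aᵢdᵢ/nᵢ) / Σ(bᵢcᵢ/nᵢ), where nᵢ is the stratum total.
Stratum 1 (< 50 years): n = 5230; a·d/n = 962·1183/5230 = 217.5996; b·c/n = 1934·1151/5230 = 425.6279
Stratum 2 (≥ 50 years): n = 1159; a·d/n = 136·274/1159 = 32.1519; b·c/n = 467·282/1159 = 113.6273
OR_MH = (217.5996 + 32.1519) / (425.6279 + 113.6273) = 249.7515 / 539.2552 = 0.46314

0.46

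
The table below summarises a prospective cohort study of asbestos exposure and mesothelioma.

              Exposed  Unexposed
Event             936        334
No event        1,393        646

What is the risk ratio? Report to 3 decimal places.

Reading the table with exposure as columns: a = 936 (Exposed, case), b = 1393 (Exposed, non-case), c = 334 (Unexposed, case), d = 646.
Risk in exposed = 936/2329 = 0.40189; risk in unexposed = 334/980 = 0.34082.
RR = 0.40189 / 0.34082 = 1.17920
The risk among the exposed is 1.18 times that among the unexposed.

1.179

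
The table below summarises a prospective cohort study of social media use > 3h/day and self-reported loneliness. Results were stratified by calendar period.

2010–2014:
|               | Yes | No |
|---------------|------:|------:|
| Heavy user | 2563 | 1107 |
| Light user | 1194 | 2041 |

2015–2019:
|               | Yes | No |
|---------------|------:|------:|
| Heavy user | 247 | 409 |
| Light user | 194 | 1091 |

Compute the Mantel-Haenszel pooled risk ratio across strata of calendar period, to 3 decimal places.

RR_MH = Σ(aᵢ·n₀ᵢ/nᵢ) / Σ(cᵢ·n₁ᵢ/nᵢ), with n₁ᵢ = aᵢ+bᵢ (exposed), n₀ᵢ = cᵢ+dᵢ (unexposed), nᵢ = n₁ᵢ+n₀ᵢ.
Stratum 1 (2010–2014): n₁ = 3670, n₀ = 3235, n = 6905; a·n₀/n = 2563·3235/6905 = 1200.7683; c·n₁/n = 1194·3670/6905 = 634.6097
Stratum 2 (2015–2019): n₁ = 656, n₀ = 1285, n = 1941; a·n₀/n = 247·1285/1941 = 163.5214; c·n₁/n = 194·656/1941 = 65.5662
RR_MH = (1200.7683 + 163.5214) / (634.6097 + 65.5662) = 1364.2897 / 700.1759 = 1.94850

1.948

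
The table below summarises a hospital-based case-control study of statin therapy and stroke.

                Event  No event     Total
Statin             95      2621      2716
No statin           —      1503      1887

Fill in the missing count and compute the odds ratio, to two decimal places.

The missing cell is in the unexposed row: 1887 − 1503 = 384.
So a = 95, b = 2621, c = 384, d = 1503.
OR = (a·d)/(b·c) = (95 × 1503) / (2621 × 384) = 142785 / 1006464 = 0.14187

0.14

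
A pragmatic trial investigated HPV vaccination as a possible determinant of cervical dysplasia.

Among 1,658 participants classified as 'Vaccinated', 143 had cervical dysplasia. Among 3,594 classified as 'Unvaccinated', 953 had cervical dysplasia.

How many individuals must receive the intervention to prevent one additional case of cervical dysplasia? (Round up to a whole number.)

Risk in treated group = 143/1658 = 0.08625; risk in control = 953/3594 = 0.26516.
Absolute risk reduction = 0.26516 − 0.08625 = 0.17892
NNT = 1 / ARR = 1 / 0.17892 = 5.589 → round up → 6

6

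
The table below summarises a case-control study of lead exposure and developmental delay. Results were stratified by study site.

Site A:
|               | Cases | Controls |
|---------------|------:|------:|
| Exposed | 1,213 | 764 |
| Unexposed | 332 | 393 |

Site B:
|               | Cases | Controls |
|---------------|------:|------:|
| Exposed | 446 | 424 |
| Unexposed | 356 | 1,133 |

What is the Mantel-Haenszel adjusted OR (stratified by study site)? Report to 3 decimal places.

2.475

OR_MH = Σ(aᵢdᵢ/nᵢ) / Σ(bᵢcᵢ/nᵢ), where nᵢ is the stratum total.
Stratum 1 (Site A): n = 2702; a·d/n = 1213·393/2702 = 176.4282; b·c/n = 764·332/2702 = 93.8742
Stratum 2 (Site B): n = 2359; a·d/n = 446·1133/2359 = 214.2086; b·c/n = 424·356/2359 = 63.9864
OR_MH = (176.4282 + 214.2086) / (93.8742 + 63.9864) = 390.6368 / 157.8606 = 2.47457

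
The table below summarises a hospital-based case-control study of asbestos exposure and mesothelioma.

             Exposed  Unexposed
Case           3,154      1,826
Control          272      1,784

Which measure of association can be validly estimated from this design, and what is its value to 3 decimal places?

Reading the table with exposure as columns: a = 3154 (Exposed, case), b = 272 (Exposed, non-case), c = 1826 (Unexposed, case), d = 1784.
This is a hospital-based case-control study: participants were sampled on outcome status, so risks in the source population cannot be estimated directly — relative risk is not valid here. The odds ratio is the appropriate measure.
OR = (a·d)/(b·c) = (3154 × 1784) / (272 × 1826) = 5626736 / 496672 = 11.32888

11.329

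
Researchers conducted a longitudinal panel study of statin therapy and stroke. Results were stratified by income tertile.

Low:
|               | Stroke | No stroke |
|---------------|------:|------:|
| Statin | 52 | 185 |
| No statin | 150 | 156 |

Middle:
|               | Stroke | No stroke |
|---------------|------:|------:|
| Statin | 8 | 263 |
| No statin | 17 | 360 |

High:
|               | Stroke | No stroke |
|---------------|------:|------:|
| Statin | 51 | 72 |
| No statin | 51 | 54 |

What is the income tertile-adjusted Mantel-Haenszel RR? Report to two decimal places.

0.57

RR_MH = Σ(aᵢ·n₀ᵢ/nᵢ) / Σ(cᵢ·n₁ᵢ/nᵢ), with n₁ᵢ = aᵢ+bᵢ (exposed), n₀ᵢ = cᵢ+dᵢ (unexposed), nᵢ = n₁ᵢ+n₀ᵢ.
Stratum 1 (Low): n₁ = 237, n₀ = 306, n = 543; a·n₀/n = 52·306/543 = 29.3039; c·n₁/n = 150·237/543 = 65.4696
Stratum 2 (Middle): n₁ = 271, n₀ = 377, n = 648; a·n₀/n = 8·377/648 = 4.6543; c·n₁/n = 17·271/648 = 7.1096
Stratum 3 (High): n₁ = 123, n₀ = 105, n = 228; a·n₀/n = 51·105/228 = 23.4868; c·n₁/n = 51·123/228 = 27.5132
RR_MH = (29.3039 + 4.6543 + 23.4868) / (65.4696 + 7.1096 + 27.5132) = 57.4450 / 100.0923 = 0.57392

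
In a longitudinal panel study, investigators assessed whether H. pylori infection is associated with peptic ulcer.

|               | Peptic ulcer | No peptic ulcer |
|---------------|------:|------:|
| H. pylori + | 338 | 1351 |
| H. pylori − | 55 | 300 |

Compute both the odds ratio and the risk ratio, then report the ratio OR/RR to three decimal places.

1.056

Cells: a = 338, b = 1351, c = 55, d = 300.
OR = (338·300)/(1351·55) = 101400/74305 = 1.36465
Risk in exposed = 338/1689 = 0.20012; risk in unexposed = 55/355 = 0.15493; RR = 1.29167
OR/RR = 1.36465 / 1.29167 = 1.05649
The outcome is not rare, so the OR lies further from 1 than the RR.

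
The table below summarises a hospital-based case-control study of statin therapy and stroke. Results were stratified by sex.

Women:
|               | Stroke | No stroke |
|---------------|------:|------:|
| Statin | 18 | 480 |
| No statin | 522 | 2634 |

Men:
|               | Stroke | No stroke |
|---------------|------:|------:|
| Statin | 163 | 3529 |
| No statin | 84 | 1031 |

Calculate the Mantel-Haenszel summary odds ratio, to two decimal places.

OR_MH = Σ(aᵢdᵢ/nᵢ) / Σ(bᵢcᵢ/nᵢ), where nᵢ is the stratum total.
Stratum 1 (Women): n = 3654; a·d/n = 18·2634/3654 = 12.9754; b·c/n = 480·522/3654 = 68.5714
Stratum 2 (Men): n = 4807; a·d/n = 163·1031/4807 = 34.9601; b·c/n = 3529·84/4807 = 61.6676
OR_MH = (12.9754 + 34.9601) / (68.5714 + 61.6676) = 47.9354 / 130.2390 = 0.36806

0.37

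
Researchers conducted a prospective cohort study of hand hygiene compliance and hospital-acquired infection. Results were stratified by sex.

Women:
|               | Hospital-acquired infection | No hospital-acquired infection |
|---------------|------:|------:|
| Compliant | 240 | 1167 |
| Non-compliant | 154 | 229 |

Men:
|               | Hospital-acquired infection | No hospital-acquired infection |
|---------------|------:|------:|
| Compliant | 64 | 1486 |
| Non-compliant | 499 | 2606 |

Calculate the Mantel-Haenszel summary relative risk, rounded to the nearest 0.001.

0.327

RR_MH = Σ(aᵢ·n₀ᵢ/nᵢ) / Σ(cᵢ·n₁ᵢ/nᵢ), with n₁ᵢ = aᵢ+bᵢ (exposed), n₀ᵢ = cᵢ+dᵢ (unexposed), nᵢ = n₁ᵢ+n₀ᵢ.
Stratum 1 (Women): n₁ = 1407, n₀ = 383, n = 1790; a·n₀/n = 240·383/1790 = 51.3520; c·n₁/n = 154·1407/1790 = 121.0492
Stratum 2 (Men): n₁ = 1550, n₀ = 3105, n = 4655; a·n₀/n = 64·3105/4655 = 42.6896; c·n₁/n = 499·1550/4655 = 166.1547
RR_MH = (51.3520 + 42.6896) / (121.0492 + 166.1547) = 94.0415 / 287.2038 = 0.32744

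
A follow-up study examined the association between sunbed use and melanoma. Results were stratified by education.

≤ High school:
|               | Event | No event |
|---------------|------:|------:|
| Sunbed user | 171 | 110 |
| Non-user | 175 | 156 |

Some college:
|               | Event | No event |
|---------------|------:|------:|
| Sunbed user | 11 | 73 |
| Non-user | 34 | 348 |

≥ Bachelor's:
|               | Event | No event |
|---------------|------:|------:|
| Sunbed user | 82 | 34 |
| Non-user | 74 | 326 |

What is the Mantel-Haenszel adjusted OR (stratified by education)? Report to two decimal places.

OR_MH = Σ(aᵢdᵢ/nᵢ) / Σ(bᵢcᵢ/nᵢ), where nᵢ is the stratum total.
Stratum 1 (≤ High school): n = 612; a·d/n = 171·156/612 = 43.5882; b·c/n = 110·175/612 = 31.4542
Stratum 2 (Some college): n = 466; a·d/n = 11·348/466 = 8.2146; b·c/n = 73·34/466 = 5.3262
Stratum 3 (≥ Bachelor's): n = 516; a·d/n = 82·326/516 = 51.8062; b·c/n = 34·74/516 = 4.8760
OR_MH = (43.5882 + 8.2146 + 51.8062) / (31.4542 + 5.3262 + 4.8760) = 103.6090 / 41.6564 = 2.48723

2.49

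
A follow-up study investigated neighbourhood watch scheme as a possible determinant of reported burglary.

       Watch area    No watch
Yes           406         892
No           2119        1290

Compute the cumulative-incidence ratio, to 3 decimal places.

Reading the table with exposure as columns: a = 406 (Watch area, case), b = 2119 (Watch area, non-case), c = 892 (No watch, case), d = 1290.
Risk in exposed = 406/2525 = 0.16079; risk in unexposed = 892/2182 = 0.40880.
RR = 0.16079 / 0.40880 = 0.39333
The risk is 61% lower among the exposed than among the unexposed.

0.393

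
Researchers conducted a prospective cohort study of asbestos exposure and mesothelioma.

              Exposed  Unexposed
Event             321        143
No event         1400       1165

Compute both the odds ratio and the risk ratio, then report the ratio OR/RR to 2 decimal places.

1.09

Reading the table with exposure as columns: a = 321 (Exposed, case), b = 1400 (Exposed, non-case), c = 143 (Unexposed, case), d = 1165.
OR = (321·1165)/(1400·143) = 373965/200200 = 1.86796
Risk in exposed = 321/1721 = 0.18652; risk in unexposed = 143/1308 = 0.10933; RR = 1.70607
OR/RR = 1.86796 / 1.70607 = 1.09489
The outcome is not rare, so the OR lies further from 1 than the RR.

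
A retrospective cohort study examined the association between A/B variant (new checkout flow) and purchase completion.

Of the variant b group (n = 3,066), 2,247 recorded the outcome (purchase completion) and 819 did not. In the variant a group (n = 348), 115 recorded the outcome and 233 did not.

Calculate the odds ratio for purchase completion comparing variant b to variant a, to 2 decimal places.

From the description: a = 2247, b = 819, c = 115, d = 233.
OR = (a·d)/(b·c) = (2247 × 233) / (819 × 115) = 523551 / 94185 = 5.55875
The odds of purchase completion are about 5.56 times as high in the variant b group.

5.56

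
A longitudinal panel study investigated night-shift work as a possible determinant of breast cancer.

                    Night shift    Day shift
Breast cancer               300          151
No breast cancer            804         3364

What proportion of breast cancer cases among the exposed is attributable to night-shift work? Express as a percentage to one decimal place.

Reading the table with exposure as columns: a = 300 (Night shift, case), b = 804 (Night shift, non-case), c = 151 (Day shift, case), d = 3364.
Risk in exposed = 300/1104 = 0.27174; risk in unexposed = 151/3515 = 0.04296.
RR = 0.27174/0.04296 = 6.32558
AR% = (RR − 1)/RR × 100 = (6.32558 − 1)/6.32558 × 100 = 84.1912%

84.2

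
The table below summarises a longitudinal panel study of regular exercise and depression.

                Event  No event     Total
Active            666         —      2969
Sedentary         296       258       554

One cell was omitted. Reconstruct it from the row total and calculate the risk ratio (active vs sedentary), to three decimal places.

The missing cell is in the exposed row: 2969 − 666 = 2303.
So a = 666, b = 2303, c = 296, d = 258.
RR = [a/(a+b)] / [c/(c+d)] = (666/2969) / (296/554) = 0.22432/0.53430 = 0.41984

0.420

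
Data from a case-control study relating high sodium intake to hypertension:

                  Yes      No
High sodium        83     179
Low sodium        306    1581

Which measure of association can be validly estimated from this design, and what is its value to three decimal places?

Cells: a = 83, b = 179, c = 306, d = 1581.
This is a case-control study: participants were sampled on outcome status, so risks in the source population cannot be estimated directly — relative risk is not valid here. The odds ratio is the appropriate measure.
OR = (a·d)/(b·c) = (83 × 1581) / (179 × 306) = 131223 / 54774 = 2.39572

2.396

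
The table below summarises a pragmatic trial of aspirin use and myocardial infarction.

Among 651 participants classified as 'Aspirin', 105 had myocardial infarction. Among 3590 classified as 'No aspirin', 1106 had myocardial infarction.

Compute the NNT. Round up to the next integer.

Risk in treated group = 105/651 = 0.16129; risk in control = 1106/3590 = 0.30808.
Absolute risk reduction = 0.30808 − 0.16129 = 0.14679
NNT = 1 / ARR = 1 / 0.14679 = 6.813 → round up → 7

7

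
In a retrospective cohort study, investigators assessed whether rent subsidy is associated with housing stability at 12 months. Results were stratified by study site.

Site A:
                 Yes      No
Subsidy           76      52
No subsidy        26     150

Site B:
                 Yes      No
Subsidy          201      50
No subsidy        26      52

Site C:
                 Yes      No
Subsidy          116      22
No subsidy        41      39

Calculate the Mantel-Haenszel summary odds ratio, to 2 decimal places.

OR_MH = Σ(aᵢdᵢ/nᵢ) / Σ(bᵢcᵢ/nᵢ), where nᵢ is the stratum total.
Stratum 1 (Site A): n = 304; a·d/n = 76·150/304 = 37.5000; b·c/n = 52·26/304 = 4.4474
Stratum 2 (Site B): n = 329; a·d/n = 201·52/329 = 31.7690; b·c/n = 50·26/329 = 3.9514
Stratum 3 (Site C): n = 218; a·d/n = 116·39/218 = 20.7523; b·c/n = 22·41/218 = 4.1376
OR_MH = (37.5000 + 31.7690 + 20.7523) / (4.4474 + 3.9514 + 4.1376) = 90.0213 / 12.5364 = 7.18082

7.18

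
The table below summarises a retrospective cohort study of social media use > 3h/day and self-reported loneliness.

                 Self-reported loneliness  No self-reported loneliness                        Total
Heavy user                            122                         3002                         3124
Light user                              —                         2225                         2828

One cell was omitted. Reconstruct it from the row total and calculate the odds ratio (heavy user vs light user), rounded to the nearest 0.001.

The missing cell is in the unexposed row: 2828 − 2225 = 603.
So a = 122, b = 3002, c = 603, d = 2225.
OR = (a·d)/(b·c) = (122 × 2225) / (3002 × 603) = 271450 / 1810206 = 0.14996

0.150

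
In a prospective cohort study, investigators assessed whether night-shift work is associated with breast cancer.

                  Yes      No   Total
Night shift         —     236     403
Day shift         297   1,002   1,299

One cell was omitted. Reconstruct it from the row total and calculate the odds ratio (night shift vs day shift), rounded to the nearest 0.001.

2.387

The missing cell is in the exposed row: 403 − 236 = 167.
So a = 167, b = 236, c = 297, d = 1002.
OR = (a·d)/(b·c) = (167 × 1002) / (236 × 297) = 167334 / 70092 = 2.38735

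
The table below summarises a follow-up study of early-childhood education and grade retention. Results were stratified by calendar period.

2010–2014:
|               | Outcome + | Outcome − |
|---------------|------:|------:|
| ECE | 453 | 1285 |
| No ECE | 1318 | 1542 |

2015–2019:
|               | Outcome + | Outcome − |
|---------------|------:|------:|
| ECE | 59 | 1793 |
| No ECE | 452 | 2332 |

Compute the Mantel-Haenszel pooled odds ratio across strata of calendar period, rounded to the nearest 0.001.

0.334

OR_MH = Σ(aᵢdᵢ/nᵢ) / Σ(bᵢcᵢ/nᵢ), where nᵢ is the stratum total.
Stratum 1 (2010–2014): n = 4598; a·d/n = 453·1542/4598 = 151.9195; b·c/n = 1285·1318/4598 = 368.3406
Stratum 2 (2015–2019): n = 4636; a·d/n = 59·2332/4636 = 29.6782; b·c/n = 1793·452/4636 = 174.8136
OR_MH = (151.9195 + 29.6782) / (368.3406 + 174.8136) = 181.5977 / 543.1542 = 0.33434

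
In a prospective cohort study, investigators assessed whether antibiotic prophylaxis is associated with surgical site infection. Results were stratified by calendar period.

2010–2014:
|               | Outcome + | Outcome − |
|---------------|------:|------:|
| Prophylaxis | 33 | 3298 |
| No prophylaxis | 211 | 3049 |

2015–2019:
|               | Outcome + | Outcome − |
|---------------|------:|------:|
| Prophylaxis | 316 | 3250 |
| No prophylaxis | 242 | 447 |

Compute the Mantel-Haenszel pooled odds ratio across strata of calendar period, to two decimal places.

OR_MH = Σ(aᵢdᵢ/nᵢ) / Σ(bᵢcᵢ/nᵢ), where nᵢ is the stratum total.
Stratum 1 (2010–2014): n = 6591; a·d/n = 33·3049/6591 = 15.2658; b·c/n = 3298·211/6591 = 105.5800
Stratum 2 (2015–2019): n = 4255; a·d/n = 316·447/4255 = 33.1967; b·c/n = 3250·242/4255 = 184.8414
OR_MH = (15.2658 + 33.1967) / (105.5800 + 184.8414) = 48.4625 / 290.4214 = 0.16687

0.17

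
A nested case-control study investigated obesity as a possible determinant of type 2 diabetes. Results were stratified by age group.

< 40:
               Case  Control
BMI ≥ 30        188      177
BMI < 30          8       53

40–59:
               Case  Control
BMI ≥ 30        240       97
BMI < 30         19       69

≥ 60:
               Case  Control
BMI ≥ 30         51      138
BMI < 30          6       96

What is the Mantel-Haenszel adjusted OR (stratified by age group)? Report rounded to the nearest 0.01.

7.54

OR_MH = Σ(aᵢdᵢ/nᵢ) / Σ(bᵢcᵢ/nᵢ), where nᵢ is the stratum total.
Stratum 1 (< 40): n = 426; a·d/n = 188·53/426 = 23.3897; b·c/n = 177·8/426 = 3.3239
Stratum 2 (40–59): n = 425; a·d/n = 240·69/425 = 38.9647; b·c/n = 97·19/425 = 4.3365
Stratum 3 (≥ 60): n = 291; a·d/n = 51·96/291 = 16.8247; b·c/n = 138·6/291 = 2.8454
OR_MH = (23.3897 + 38.9647 + 16.8247) / (3.3239 + 4.3365 + 2.8454) = 79.1791 / 10.5058 = 7.53672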